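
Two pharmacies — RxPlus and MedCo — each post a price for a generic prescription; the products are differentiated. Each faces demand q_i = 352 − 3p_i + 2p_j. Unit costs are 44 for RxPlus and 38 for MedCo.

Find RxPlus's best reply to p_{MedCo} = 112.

118

RxPlus's profit: π = (p_{RxPlus} − 44)(352 − 3p_{RxPlus} + 2p_{MedCo}).
∂π/∂p_{RxPlus} = 484 − 6p_{RxPlus} + 2p_{MedCo} = 0 ⇒ p_{RxPlus} = 242/3 + (1/3)p_{MedCo}.
At p_{MedCo} = 112: p_{RxPlus} = 242/3 + (1/3)·112 = 118.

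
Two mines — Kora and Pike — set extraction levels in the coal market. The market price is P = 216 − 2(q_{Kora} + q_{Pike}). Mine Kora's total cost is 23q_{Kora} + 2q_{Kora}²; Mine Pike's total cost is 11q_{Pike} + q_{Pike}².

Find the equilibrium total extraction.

45.5

Mine Kora's profit: π = q_{Kora}(216 − 2(q_{Kora} + q_{Pike})) − 23q_{Kora} − 2q_{Kora}².
∂π/∂q_{Kora} = 193 − 8q_{Kora} − 2q_{Pike} = 0, so q_{Kora} = 24.125 − 0.25q_{Pike}.
For Pike: ∂π/∂q_{Pike} = 205 − 6q_{Pike} − 2q_{Kora} = 0 ⇒ q_{Pike} = 205/6 − (1/3)q_{Kora}.
Substituting the second reaction function into the first: q_{Kora} = 24.125 − 0.25(205/6 − (1/3)q_{Kora}), which gives (11/12)q_{Kora} = 187/12 ⇒ q_{Kora} = 17.
Then q_{Pike} = 205/6 − (1/3)·17 = 28.5.
Total extraction: 17 + 28.5 = 45.5.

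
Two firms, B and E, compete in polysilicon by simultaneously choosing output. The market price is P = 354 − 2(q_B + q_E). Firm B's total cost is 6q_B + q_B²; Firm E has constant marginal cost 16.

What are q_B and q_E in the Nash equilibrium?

Firm B's profit: π = q_B(354 − 2(q_B + q_E)) − 6q_B − q_B².
∂π/∂q_B = 348 − 6q_B − 2q_E = 0, so q_B = 58 − (1/3)q_E.
For E: ∂π/∂q_E = 338 − 4q_E − 2q_B = 0 ⇒ q_E = 84.5 − 0.5q_B.
Solving the two reaction functions simultaneously: (1 − (−1/3)(−0.5))q_B = 58 − (1/3)·84.5, so (5/6)q_B = 179/6 and q_B = 35.8.
Then q_E = 84.5 − 0.5·35.8 = 66.6.

35.8, 66.6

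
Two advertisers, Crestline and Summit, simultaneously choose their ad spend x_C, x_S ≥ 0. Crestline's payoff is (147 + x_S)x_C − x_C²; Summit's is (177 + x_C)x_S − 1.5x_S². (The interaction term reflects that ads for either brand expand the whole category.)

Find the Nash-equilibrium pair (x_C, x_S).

Expanding Crestline's payoff: 147x_C + x_Sx_C − x_C².
∂π/∂x_C = 147 + x_S − 2x_C = 0, so x_C = 73.5 + 0.5x_S.
Likewise for Summit: x_S = 59 + (1/3)x_C.
Solving the two reaction functions simultaneously: (1 − (0.5)(1/3))x_C = 73.5 + 0.5·59, so (5/6)x_C = 103 and x_C = 123.6.
Then x_S = 59 + (1/3)·123.6 = 100.2.

123.6, 100.2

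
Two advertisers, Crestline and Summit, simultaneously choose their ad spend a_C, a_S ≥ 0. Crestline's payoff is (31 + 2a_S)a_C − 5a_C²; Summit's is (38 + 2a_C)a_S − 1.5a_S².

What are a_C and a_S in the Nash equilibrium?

Expanding Crestline's payoff: 31a_C + 2a_Sa_C − 5a_C².
∂π/∂a_C = 31 + 2a_S − 10a_C = 0, so a_C = 3.1 + 0.2a_S.
Likewise for Summit: a_S = 38/3 + (2/3)a_C.
Solving the two reaction functions simultaneously: (1 − (0.2)(2/3))a_C = 3.1 + 0.2·(38/3), so (13/15)a_C = 169/30 and a_C = 6.5.
Then a_S = 38/3 + (2/3)·6.5 = 17.

6.5, 17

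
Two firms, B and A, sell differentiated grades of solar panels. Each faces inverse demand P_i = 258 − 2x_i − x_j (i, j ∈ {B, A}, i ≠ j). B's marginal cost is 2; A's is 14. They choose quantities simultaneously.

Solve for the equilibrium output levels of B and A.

52, 48

Firm B's profit: π = x_B(258 − 2x_B − x_A) − 2x_B.
∂π/∂x_B = 256 − 4x_B − x_A = 0 ⇒ x_B = 64 − 0.25x_A.
Similarly x_A = 61 − 0.25x_B.
Substituting the second reaction function into the first: x_B = 64 − 0.25(61 − 0.25x_B), which gives 0.9375x_B = 48.75 ⇒ x_B = 52.
Then x_A = 61 − 0.25·52 = 48.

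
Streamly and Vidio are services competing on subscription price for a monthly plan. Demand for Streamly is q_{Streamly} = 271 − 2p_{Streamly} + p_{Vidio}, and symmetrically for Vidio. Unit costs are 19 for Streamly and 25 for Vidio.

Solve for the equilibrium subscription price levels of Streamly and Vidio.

103.8, 106.2

Streamly's profit: π = (p_{Streamly} − 19)(271 − 2p_{Streamly} + p_{Vidio}).
∂π/∂p_{Streamly} = 309 − 4p_{Streamly} + p_{Vidio} = 0 ⇒ p_{Streamly} = 77.25 + 0.25p_{Vidio}.
Similarly p_{Vidio} = 80.25 + 0.25p_{Streamly}.
Solving the two reaction functions simultaneously: (1 − (0.25)(0.25))p_{Streamly} = 77.25 + 0.25·80.25, so 0.9375p_{Streamly} = 97.3125 and p_{Streamly} = 103.8.
Then p_{Vidio} = 80.25 + 0.25·103.8 = 106.2.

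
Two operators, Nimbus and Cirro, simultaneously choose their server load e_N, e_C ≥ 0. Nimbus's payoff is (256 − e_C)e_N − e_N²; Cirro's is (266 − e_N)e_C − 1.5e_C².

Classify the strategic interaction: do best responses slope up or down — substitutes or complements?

strategic substitutes

Expanding Nimbus's payoff: 256e_N − e_Ce_N − e_N².
∂π/∂e_N = 256 − e_C − 2e_N = 0, so e_N = 128 − 0.5e_C.
The best-response slope de_N/de_C = −0.5 < 0: the reaction function is downward-sloping, so the choices are strategic substitutes.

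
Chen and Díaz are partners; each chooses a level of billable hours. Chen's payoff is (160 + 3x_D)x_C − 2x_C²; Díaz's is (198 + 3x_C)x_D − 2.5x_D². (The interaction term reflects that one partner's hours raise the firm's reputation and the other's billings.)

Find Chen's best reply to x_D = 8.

Expanding Chen's payoff: 160x_C + 3x_Dx_C − 2x_C².
∂π/∂x_C = 160 + 3x_D − 4x_C = 0, so x_C = 40 + 0.75x_D.
At x_D = 8: x_C = 40 + 0.75·8 = 46.

46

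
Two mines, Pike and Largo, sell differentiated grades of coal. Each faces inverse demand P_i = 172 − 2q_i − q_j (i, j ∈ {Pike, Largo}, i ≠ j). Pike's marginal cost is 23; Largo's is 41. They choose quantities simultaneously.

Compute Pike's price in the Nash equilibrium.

Mine Pike's profit: π = q_{Pike}(172 − 2q_{Pike} − q_{Largo}) − 23q_{Pike}.
∂π/∂q_{Pike} = 149 − 4q_{Pike} − q_{Largo} = 0 ⇒ q_{Pike} = 37.25 − 0.25q_{Largo}.
Similarly q_{Largo} = 32.75 − 0.25q_{Pike}.
Plugging q_{Largo} into Pike's best response: q_{Pike} = 37.25 − 0.25(32.75 − 0.25q_{Pike}) ⇒ 0.9375q_{Pike} = 29.0625, so q_{Pike} = 31.
Then q_{Largo} = 32.75 − 0.25·31 = 25.
P_{Pike} = 172 − 2·31 − 25 = 85.

85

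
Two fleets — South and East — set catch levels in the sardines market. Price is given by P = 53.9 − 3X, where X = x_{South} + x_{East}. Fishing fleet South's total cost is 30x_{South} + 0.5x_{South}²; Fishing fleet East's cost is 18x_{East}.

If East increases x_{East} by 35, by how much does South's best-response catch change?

Fishing fleet South's profit: π = x_{South}(53.9 − 3(x_{South} + x_{East})) − 30x_{South} − 0.5x_{South}².
∂π/∂x_{South} = 23.9 − 7x_{South} − 3x_{East} = 0, so x_{South} = 239/70 − (3/7)x_{East}.
The reaction-function slope is −3/7, so a 35-unit rise in x_{East} moves x_{South} by −3/7 × 35 = −15. South's best response falls — the actions are strategic substitutes.

-15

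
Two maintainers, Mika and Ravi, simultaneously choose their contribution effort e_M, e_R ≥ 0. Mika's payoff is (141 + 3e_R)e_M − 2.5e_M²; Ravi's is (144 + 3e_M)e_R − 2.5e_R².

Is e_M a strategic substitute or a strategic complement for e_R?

strategic complements

Expanding Mika's payoff: 141e_M + 3e_Re_M − 2.5e_M².
∂π/∂e_M = 141 + 3e_R − 5e_M = 0, so e_M = 28.2 + 0.6e_R.
The best-response slope de_M/de_R = 0.6 > 0: the reaction function is upward-sloping, so the choices are strategic complements.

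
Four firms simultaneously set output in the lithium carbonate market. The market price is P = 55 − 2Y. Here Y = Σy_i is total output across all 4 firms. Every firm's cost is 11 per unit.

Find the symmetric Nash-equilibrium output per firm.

4.4

A representative firm's profit is π_i = y_i(55 − 2Y) − 11y_i, with Y = y_i + Σ_{j≠i} y_j.
First-order condition: 44 − 4y_i − 2Σ_{j≠i} y_j = 0.
Imposing symmetry (y_j = y for all j) turns Σ_{j≠i} y_j into 3y, so 44 = 10y and y = 4.4.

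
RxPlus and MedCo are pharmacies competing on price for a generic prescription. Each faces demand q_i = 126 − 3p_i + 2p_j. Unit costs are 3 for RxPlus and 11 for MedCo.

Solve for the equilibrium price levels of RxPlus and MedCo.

35.25, 38.25

RxPlus's profit: π = (p_{RxPlus} − 3)(126 − 3p_{RxPlus} + 2p_{MedCo}).
∂π/∂p_{RxPlus} = 135 − 6p_{RxPlus} + 2p_{MedCo} = 0 ⇒ p_{RxPlus} = 22.5 + (1/3)p_{MedCo}.
Similarly p_{MedCo} = 26.5 + (1/3)p_{RxPlus}.
Substituting the second reaction function into the first: p_{RxPlus} = 22.5 + (1/3)(26.5 + (1/3)p_{RxPlus}), which gives (8/9)p_{RxPlus} = 94/3 ⇒ p_{RxPlus} = 35.25.
Then p_{MedCo} = 26.5 + (1/3)·35.25 = 38.25.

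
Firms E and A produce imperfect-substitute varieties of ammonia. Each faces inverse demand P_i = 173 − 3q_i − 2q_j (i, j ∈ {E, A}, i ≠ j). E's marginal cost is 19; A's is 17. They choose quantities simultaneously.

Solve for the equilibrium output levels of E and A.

Firm E's profit: π = q_E(173 − 3q_E − 2q_A) − 19q_E.
∂π/∂q_E = 154 − 6q_E − 2q_A = 0 ⇒ q_E = 77/3 − (1/3)q_A.
Similarly q_A = 26 − (1/3)q_E.
Substituting the second reaction function into the first: q_E = 77/3 − (1/3)(26 − (1/3)q_E), which gives (8/9)q_E = 17 ⇒ q_E = 19.125.
Then q_A = 26 − (1/3)·19.125 = 19.625.

19.125, 19.625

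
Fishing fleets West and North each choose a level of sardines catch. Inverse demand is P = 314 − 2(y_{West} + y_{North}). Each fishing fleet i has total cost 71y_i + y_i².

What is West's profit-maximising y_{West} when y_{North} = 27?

Fishing fleet West's profit: π = y_{West}(314 − 2(y_{West} + y_{North})) − 71y_{West} − y_{West}².
∂π/∂y_{West} = 243 − 6y_{West} − 2y_{North} = 0, so y_{West} = 40.5 − (1/3)y_{North}.
At y_{North} = 27: y_{West} = 40.5 − (1/3)·27 = 31.5.

31.5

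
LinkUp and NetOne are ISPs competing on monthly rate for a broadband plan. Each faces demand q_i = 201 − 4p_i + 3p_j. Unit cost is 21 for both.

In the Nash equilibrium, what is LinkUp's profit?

5184

LinkUp's profit: π = (p_{LinkUp} − 21)(201 − 4p_{LinkUp} + 3p_{NetOne}).
∂π/∂p_{LinkUp} = 285 − 8p_{LinkUp} + 3p_{NetOne} = 0 ⇒ p_{LinkUp} = 35.625 + 0.375p_{NetOne}.
By symmetry p_{NetOne} = p_{LinkUp}; substituting into the reaction function, 0.625p_{LinkUp} = 35.625 and p_{LinkUp} = 57.
q_{LinkUp} = 201 − 4·57 + 3·57 = 144.
Profit = (57 − 21)·144 = 5184.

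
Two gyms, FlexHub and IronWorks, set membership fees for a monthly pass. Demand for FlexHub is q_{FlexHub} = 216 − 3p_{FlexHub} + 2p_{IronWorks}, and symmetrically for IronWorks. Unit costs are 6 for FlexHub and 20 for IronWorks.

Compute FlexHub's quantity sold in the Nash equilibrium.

FlexHub's profit: π = (p_{FlexHub} − 6)(216 − 3p_{FlexHub} + 2p_{IronWorks}).
∂π/∂p_{FlexHub} = 234 − 6p_{FlexHub} + 2p_{IronWorks} = 0 ⇒ p_{FlexHub} = 39 + (1/3)p_{IronWorks}.
Similarly p_{IronWorks} = 46 + (1/3)p_{FlexHub}.
Solving the two reaction functions simultaneously: (1 − (1/3)(1/3))p_{FlexHub} = 39 + (1/3)·46, so (8/9)p_{FlexHub} = 163/3 and p_{FlexHub} = 61.125.
Then p_{IronWorks} = 46 + (1/3)·61.125 = 66.375.
q_{FlexHub} = 216 − 3·61.125 + 2·66.375 = 165.375.

165.375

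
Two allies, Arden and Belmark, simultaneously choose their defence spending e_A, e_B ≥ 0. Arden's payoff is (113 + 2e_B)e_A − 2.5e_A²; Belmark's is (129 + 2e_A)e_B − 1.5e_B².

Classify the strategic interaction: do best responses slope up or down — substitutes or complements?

strategic complements

Expanding Arden's payoff: 113e_A + 2e_Be_A − 2.5e_A².
∂π/∂e_A = 113 + 2e_B − 5e_A = 0, so e_A = 22.6 + 0.4e_B.
The best-response slope de_A/de_B = 0.4 > 0: the reaction function is upward-sloping, so the choices are strategic complements.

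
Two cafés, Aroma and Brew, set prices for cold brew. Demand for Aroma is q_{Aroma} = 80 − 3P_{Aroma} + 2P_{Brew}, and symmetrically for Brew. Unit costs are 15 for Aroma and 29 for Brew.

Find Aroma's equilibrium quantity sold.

56.625

Aroma's profit: π = (P_{Aroma} − 15)(80 − 3P_{Aroma} + 2P_{Brew}).
∂π/∂P_{Aroma} = 125 − 6P_{Aroma} + 2P_{Brew} = 0 ⇒ P_{Aroma} = 125/6 + (1/3)P_{Brew}.
Similarly P_{Brew} = 167/6 + (1/3)P_{Aroma}.
Solving the two reaction functions simultaneously: (1 − (1/3)(1/3))P_{Aroma} = 125/6 + (1/3)·(167/6), so (8/9)P_{Aroma} = 271/9 and P_{Aroma} = 33.875.
Then P_{Brew} = 167/6 + (1/3)·33.875 = 39.125.
q_{Aroma} = 80 − 3·33.875 + 2·39.125 = 56.625.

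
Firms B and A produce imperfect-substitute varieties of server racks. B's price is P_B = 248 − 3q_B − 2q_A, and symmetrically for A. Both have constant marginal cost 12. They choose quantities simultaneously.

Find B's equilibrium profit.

2610.75

Firm B's profit: π = q_B(248 − 3q_B − 2q_A) − 12q_B.
∂π/∂q_B = 236 − 6q_B − 2q_A = 0 ⇒ q_B = 118/3 − (1/3)q_A.
By symmetry q_A = q_B; substituting into the reaction function, (4/3)q_B = 118/3 and q_B = 29.5.
P_B = 248 − 3·29.5 − 2·29.5 = 100.5.
Profit = (100.5 − 12)·29.5 = 2610.75.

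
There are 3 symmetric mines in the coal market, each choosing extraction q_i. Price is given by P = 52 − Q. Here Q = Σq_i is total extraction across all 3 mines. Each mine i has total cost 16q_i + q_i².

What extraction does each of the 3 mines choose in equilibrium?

A representative mine's profit is π_i = q_i(52 − Q) − 16q_i − q_i², with Q = q_i + Σ_{j≠i} q_j.
First-order condition: 36 − 4q_i − Σ_{j≠i} q_j = 0.
Imposing symmetry (q_j = q for all j) turns Σ_{j≠i} q_j into 2q, so 36 = 6q and q = 6.

6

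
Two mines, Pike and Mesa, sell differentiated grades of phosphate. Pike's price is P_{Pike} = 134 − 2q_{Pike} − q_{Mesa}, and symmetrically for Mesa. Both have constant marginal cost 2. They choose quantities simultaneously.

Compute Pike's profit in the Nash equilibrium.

1393.92

Mine Pike's profit: π = q_{Pike}(134 − 2q_{Pike} − q_{Mesa}) − 2q_{Pike}.
∂π/∂q_{Pike} = 132 − 4q_{Pike} − q_{Mesa} = 0 ⇒ q_{Pike} = 33 − 0.25q_{Mesa}.
The game is symmetric, so in equilibrium q_{Mesa} = q_{Pike}: the reaction function gives 1.25q_{Pike} = 33, hence q_{Pike} = 26.4.
P_{Pike} = 134 − 2·26.4 − 26.4 = 54.8.
Profit = (54.8 − 2)·26.4 = 1393.92.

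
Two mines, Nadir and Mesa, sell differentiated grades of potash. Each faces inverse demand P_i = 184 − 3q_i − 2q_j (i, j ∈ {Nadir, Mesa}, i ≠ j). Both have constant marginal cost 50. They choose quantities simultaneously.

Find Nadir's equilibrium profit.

Mine Nadir's profit: π = q_{Nadir}(184 − 3q_{Nadir} − 2q_{Mesa}) − 50q_{Nadir}.
∂π/∂q_{Nadir} = 134 − 6q_{Nadir} − 2q_{Mesa} = 0 ⇒ q_{Nadir} = 67/3 − (1/3)q_{Mesa}.
The game is symmetric, so in equilibrium q_{Mesa} = q_{Nadir}: the reaction function gives (4/3)q_{Nadir} = 67/3, hence q_{Nadir} = 16.75.
P_{Nadir} = 184 − 3·16.75 − 2·16.75 = 100.25.
Profit = (100.25 − 50)·16.75 = 841.6875.

841.6875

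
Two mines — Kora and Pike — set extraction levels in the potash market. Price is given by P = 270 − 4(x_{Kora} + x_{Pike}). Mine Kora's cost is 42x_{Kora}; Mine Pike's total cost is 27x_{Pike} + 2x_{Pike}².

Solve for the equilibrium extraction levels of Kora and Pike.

Mine Kora's profit: π = x_{Kora}(270 − 4(x_{Kora} + x_{Pike})) − 42x_{Kora}.
∂π/∂x_{Kora} = 228 − 8x_{Kora} − 4x_{Pike} = 0, so x_{Kora} = 28.5 − 0.5x_{Pike}.
For Pike: ∂π/∂x_{Pike} = 243 − 12x_{Pike} − 4x_{Kora} = 0 ⇒ x_{Pike} = 20.25 − (1/3)x_{Kora}.
Substituting the second reaction function into the first: x_{Kora} = 28.5 − 0.5(20.25 − (1/3)x_{Kora}), which gives (5/6)x_{Kora} = 18.375 ⇒ x_{Kora} = 22.05.
Then x_{Pike} = 20.25 − (1/3)·22.05 = 12.9.

22.05, 12.9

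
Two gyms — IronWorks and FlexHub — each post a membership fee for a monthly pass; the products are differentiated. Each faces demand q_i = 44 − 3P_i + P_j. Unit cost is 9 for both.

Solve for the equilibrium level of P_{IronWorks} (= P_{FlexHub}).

IronWorks's profit: π = (P_{IronWorks} − 9)(44 − 3P_{IronWorks} + P_{FlexHub}).
∂π/∂P_{IronWorks} = 71 − 6P_{IronWorks} + P_{FlexHub} = 0 ⇒ P_{IronWorks} = 71/6 + (1/6)P_{FlexHub}.
By symmetry P_{FlexHub} = P_{IronWorks}; substituting into the reaction function, (5/6)P_{IronWorks} = 71/6 and P_{IronWorks} = 14.2.

14.2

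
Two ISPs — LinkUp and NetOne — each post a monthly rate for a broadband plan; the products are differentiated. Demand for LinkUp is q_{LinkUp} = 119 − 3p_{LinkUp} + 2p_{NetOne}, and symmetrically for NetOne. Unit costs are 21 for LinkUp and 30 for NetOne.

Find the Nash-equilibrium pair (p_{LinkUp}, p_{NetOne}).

LinkUp's profit: π = (p_{LinkUp} − 21)(119 − 3p_{LinkUp} + 2p_{NetOne}).
∂π/∂p_{LinkUp} = 182 − 6p_{LinkUp} + 2p_{NetOne} = 0 ⇒ p_{LinkUp} = 91/3 + (1/3)p_{NetOne}.
Similarly p_{NetOne} = 209/6 + (1/3)p_{LinkUp}.
Solving the two reaction functions simultaneously: (1 − (1/3)(1/3))p_{LinkUp} = 91/3 + (1/3)·(209/6), so (8/9)p_{LinkUp} = 755/18 and p_{LinkUp} = 47.1875.
Then p_{NetOne} = 209/6 + (1/3)·47.1875 = 50.5625.

47.1875, 50.5625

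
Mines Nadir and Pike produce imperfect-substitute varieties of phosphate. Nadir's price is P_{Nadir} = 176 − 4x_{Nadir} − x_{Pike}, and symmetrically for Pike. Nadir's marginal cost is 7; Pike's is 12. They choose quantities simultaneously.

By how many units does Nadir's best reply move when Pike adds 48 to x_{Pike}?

Mine Nadir's profit: π = x_{Nadir}(176 − 4x_{Nadir} − x_{Pike}) − 7x_{Nadir}.
∂π/∂x_{Nadir} = 169 − 8x_{Nadir} − x_{Pike} = 0 ⇒ x_{Nadir} = 21.125 − 0.125x_{Pike}.
The reaction-function slope is −0.125, so a 48-unit rise in x_{Pike} moves x_{Nadir} by −0.125 × 48 = −6. Nadir's best response falls — the actions are strategic substitutes.

-6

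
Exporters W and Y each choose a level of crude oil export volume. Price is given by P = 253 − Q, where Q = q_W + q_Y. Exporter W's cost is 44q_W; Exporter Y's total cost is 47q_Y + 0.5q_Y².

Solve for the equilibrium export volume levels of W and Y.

84.2, 40.6

Exporter W's profit: π = q_W(253 − (q_W + q_Y)) − 44q_W.
∂π/∂q_W = 209 − 2q_W − q_Y = 0, so q_W = 104.5 − 0.5q_Y.
For Y: ∂π/∂q_Y = 206 − 3q_Y − q_W = 0 ⇒ q_Y = 206/3 − (1/3)q_W.
Substituting the second reaction function into the first: q_W = 104.5 − 0.5(206/3 − (1/3)q_W), which gives (5/6)q_W = 421/6 ⇒ q_W = 84.2.
Then q_Y = 206/3 − (1/3)·84.2 = 40.6.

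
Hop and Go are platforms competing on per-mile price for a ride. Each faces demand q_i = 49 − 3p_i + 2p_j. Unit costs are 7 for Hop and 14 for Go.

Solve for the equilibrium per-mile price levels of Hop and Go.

Hop's profit: π = (p_{Hop} − 7)(49 − 3p_{Hop} + 2p_{Go}).
∂π/∂p_{Hop} = 70 − 6p_{Hop} + 2p_{Go} = 0 ⇒ p_{Hop} = 35/3 + (1/3)p_{Go}.
Similarly p_{Go} = 91/6 + (1/3)p_{Hop}.
Substituting the second reaction function into the first: p_{Hop} = 35/3 + (1/3)(91/6 + (1/3)p_{Hop}), which gives (8/9)p_{Hop} = 301/18 ⇒ p_{Hop} = 18.8125.
Then p_{Go} = 91/6 + (1/3)·18.8125 = 21.4375.

18.8125, 21.4375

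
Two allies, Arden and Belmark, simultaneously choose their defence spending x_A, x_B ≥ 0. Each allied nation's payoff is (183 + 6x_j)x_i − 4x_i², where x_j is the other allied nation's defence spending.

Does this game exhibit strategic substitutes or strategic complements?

Arden's payoff is (183 + 6x_B)x_A − 4x_A².
∂π/∂x_A = 183 + 6x_B − 8x_A = 0, so x_A = 22.875 + 0.75x_B.
The best-response slope dx_A/dx_B = 0.75 > 0: the reaction function is upward-sloping, so the choices are strategic complements.

strategic complements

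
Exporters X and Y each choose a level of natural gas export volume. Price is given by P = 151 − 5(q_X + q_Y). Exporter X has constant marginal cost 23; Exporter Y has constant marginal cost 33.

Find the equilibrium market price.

Exporter X's profit: π = q_X(151 − 5(q_X + q_Y)) − 23q_X.
∂π/∂q_X = 128 − 10q_X − 5q_Y = 0, so q_X = 12.8 − 0.5q_Y.
By the same steps for Y: q_Y = 11.8 − 0.5q_X.
Plugging q_Y into X's best response: q_X = 12.8 − 0.5(11.8 − 0.5q_X) ⇒ 0.75q_X = 6.9, so q_X = 9.2.
Then q_Y = 11.8 − 0.5·9.2 = 7.2.
Equilibrium price: P = 151 − 5·16.4 = 69.

69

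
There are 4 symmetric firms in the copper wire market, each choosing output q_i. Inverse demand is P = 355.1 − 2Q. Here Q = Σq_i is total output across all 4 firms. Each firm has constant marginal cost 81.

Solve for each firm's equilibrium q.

A representative firm's profit is π_i = q_i(355.1 − 2Q) − 81q_i, with Q = q_i + Σ_{j≠i} q_j.
First-order condition: 274.1 − 4q_i − 2Σ_{j≠i} q_j = 0.
With identical firms, set every q_j = q: then 274.1 − 4q − 6q = 0, i.e. q = 274.1/10 = 27.41.

27.41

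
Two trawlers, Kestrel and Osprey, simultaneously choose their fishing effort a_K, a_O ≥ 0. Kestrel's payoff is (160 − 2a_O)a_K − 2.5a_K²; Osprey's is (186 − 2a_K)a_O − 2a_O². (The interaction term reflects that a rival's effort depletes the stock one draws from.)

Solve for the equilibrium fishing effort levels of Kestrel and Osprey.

Expanding Kestrel's payoff: 160a_K − 2a_Oa_K − 2.5a_K².
∂π/∂a_K = 160 − 2a_O − 5a_K = 0, so a_K = 32 − 0.4a_O.
Likewise for Osprey: a_O = 46.5 − 0.5a_K.
Solving the two reaction functions simultaneously: (1 − (−0.4)(−0.5))a_K = 32 − 0.4·46.5, so 0.8a_K = 13.4 and a_K = 16.75.
Then a_O = 46.5 − 0.5·16.75 = 38.125.

16.75, 38.125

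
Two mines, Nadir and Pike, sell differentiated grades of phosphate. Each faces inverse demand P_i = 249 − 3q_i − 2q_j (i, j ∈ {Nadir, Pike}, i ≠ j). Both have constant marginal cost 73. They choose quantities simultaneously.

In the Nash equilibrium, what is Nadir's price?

Mine Nadir's profit: π = q_{Nadir}(249 − 3q_{Nadir} − 2q_{Pike}) − 73q_{Nadir}.
∂π/∂q_{Nadir} = 176 − 6q_{Nadir} − 2q_{Pike} = 0 ⇒ q_{Nadir} = 88/3 − (1/3)q_{Pike}.
The game is symmetric, so in equilibrium q_{Pike} = q_{Nadir}: the reaction function gives (4/3)q_{Nadir} = 88/3, hence q_{Nadir} = 22.
P_{Nadir} = 249 − 3·22 − 2·22 = 139.

139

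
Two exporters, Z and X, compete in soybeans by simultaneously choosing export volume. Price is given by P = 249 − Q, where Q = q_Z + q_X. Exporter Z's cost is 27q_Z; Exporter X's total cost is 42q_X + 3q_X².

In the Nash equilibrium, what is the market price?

Exporter Z's profit: π = q_Z(249 − (q_Z + q_X)) − 27q_Z.
∂π/∂q_Z = 222 − 2q_Z − q_X = 0, so q_Z = 111 − 0.5q_X.
For X: ∂π/∂q_X = 207 − 8q_X − q_Z = 0 ⇒ q_X = 25.875 − 0.125q_Z.
Plugging q_X into Z's best response: q_Z = 111 − 0.5(25.875 − 0.125q_Z) ⇒ 0.9375q_Z = 98.0625, so q_Z = 104.6.
Then q_X = 25.875 − 0.125·104.6 = 12.8.
Equilibrium price: P = 249 − 117.4 = 131.6.

131.6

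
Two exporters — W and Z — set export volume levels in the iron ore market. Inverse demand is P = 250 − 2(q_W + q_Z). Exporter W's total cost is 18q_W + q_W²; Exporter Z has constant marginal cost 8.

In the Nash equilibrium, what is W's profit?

1478.52

Exporter W's profit: π = q_W(250 − 2(q_W + q_Z)) − 18q_W − q_W².
∂π/∂q_W = 232 − 6q_W − 2q_Z = 0, so q_W = 116/3 − (1/3)q_Z.
For Z: ∂π/∂q_Z = 242 − 4q_Z − 2q_W = 0 ⇒ q_Z = 60.5 − 0.5q_W.
Plugging q_Z into W's best response: q_W = 116/3 − (1/3)(60.5 − 0.5q_W) ⇒ (5/6)q_W = 18.5, so q_W = 22.2.
Then q_Z = 60.5 − 0.5·22.2 = 49.4.
Price P = 250 − 2·71.6 = 106.8.
W's profit: (106.8 − 18)·22.2 − (22.2)² = 1478.52.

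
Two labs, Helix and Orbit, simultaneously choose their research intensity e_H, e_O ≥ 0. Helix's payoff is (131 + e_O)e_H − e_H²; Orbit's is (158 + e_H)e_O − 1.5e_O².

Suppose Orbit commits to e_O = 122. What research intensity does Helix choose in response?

Expanding Helix's payoff: 131e_H + e_Oe_H − e_H².
∂π/∂e_H = 131 + e_O − 2e_H = 0, so e_H = 65.5 + 0.5e_O.
At e_O = 122: e_H = 65.5 + 0.5·122 = 126.5.

126.5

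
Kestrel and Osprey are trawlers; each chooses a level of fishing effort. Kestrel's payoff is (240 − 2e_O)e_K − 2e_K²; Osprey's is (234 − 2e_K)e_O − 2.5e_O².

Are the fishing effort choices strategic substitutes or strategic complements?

Expanding Kestrel's payoff: 240e_K − 2e_Oe_K − 2e_K².
∂π/∂e_K = 240 − 2e_O − 4e_K = 0, so e_K = 60 − 0.5e_O.
The best-response slope de_K/de_O = −0.5 < 0: the reaction function is downward-sloping, so the choices are strategic substitutes.

strategic substitutes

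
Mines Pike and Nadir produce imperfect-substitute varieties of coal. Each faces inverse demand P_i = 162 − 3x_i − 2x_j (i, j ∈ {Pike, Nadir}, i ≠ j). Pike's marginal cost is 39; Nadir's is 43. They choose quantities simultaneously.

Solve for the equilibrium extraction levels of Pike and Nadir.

Mine Pike's profit: π = x_{Pike}(162 − 3x_{Pike} − 2x_{Nadir}) − 39x_{Pike}.
∂π/∂x_{Pike} = 123 − 6x_{Pike} − 2x_{Nadir} = 0 ⇒ x_{Pike} = 20.5 − (1/3)x_{Nadir}.
Similarly x_{Nadir} = 119/6 − (1/3)x_{Pike}.
Plugging x_{Nadir} into Pike's best response: x_{Pike} = 20.5 − (1/3)(119/6 − (1/3)x_{Pike}) ⇒ (8/9)x_{Pike} = 125/9, so x_{Pike} = 15.625.
Then x_{Nadir} = 119/6 − (1/3)·15.625 = 14.625.

15.625, 14.625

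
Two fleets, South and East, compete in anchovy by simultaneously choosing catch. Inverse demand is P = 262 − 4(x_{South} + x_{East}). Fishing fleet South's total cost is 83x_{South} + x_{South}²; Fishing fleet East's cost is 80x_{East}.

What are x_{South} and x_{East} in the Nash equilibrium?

Fishing fleet South's profit: π = x_{South}(262 − 4(x_{South} + x_{East})) − 83x_{South} − x_{South}².
∂π/∂x_{South} = 179 − 10x_{South} − 4x_{East} = 0, so x_{South} = 17.9 − 0.4x_{East}.
For East: ∂π/∂x_{East} = 182 − 8x_{East} − 4x_{South} = 0 ⇒ x_{East} = 22.75 − 0.5x_{South}.
Substituting the second reaction function into the first: x_{South} = 17.9 − 0.4(22.75 − 0.5x_{South}), which gives 0.8x_{South} = 8.8 ⇒ x_{South} = 11.
Then x_{East} = 22.75 − 0.5·11 = 17.25.

11, 17.25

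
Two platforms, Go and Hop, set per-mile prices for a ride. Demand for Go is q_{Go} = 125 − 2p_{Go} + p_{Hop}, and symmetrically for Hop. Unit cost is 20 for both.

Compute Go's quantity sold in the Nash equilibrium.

70

Go's profit: π = (p_{Go} − 20)(125 − 2p_{Go} + p_{Hop}).
∂π/∂p_{Go} = 165 − 4p_{Go} + p_{Hop} = 0 ⇒ p_{Go} = 41.25 + 0.25p_{Hop}.
The game is symmetric, so in equilibrium p_{Hop} = p_{Go}: the reaction function gives 0.75p_{Go} = 41.25, hence p_{Go} = 55.
q_{Go} = 125 − 2·55 + 55 = 70.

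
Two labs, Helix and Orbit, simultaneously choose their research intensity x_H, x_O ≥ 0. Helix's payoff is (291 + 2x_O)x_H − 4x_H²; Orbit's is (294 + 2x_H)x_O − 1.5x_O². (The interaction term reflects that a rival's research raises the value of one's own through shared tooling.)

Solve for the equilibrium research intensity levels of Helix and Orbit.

73.05, 146.7

Expanding Helix's payoff: 291x_H + 2x_Ox_H − 4x_H².
∂π/∂x_H = 291 + 2x_O − 8x_H = 0, so x_H = 36.375 + 0.25x_O.
Likewise for Orbit: x_O = 98 + (2/3)x_H.
Solving the two reaction functions simultaneously: (1 − (0.25)(2/3))x_H = 36.375 + 0.25·98, so (5/6)x_H = 60.875 and x_H = 73.05.
Then x_O = 98 + (2/3)·73.05 = 146.7.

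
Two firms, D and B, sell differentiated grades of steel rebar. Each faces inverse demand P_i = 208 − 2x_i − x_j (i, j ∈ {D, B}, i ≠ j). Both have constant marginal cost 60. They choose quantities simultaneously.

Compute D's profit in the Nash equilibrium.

1752.32

Firm D's profit: π = x_D(208 − 2x_D − x_B) − 60x_D.
∂π/∂x_D = 148 − 4x_D − x_B = 0 ⇒ x_D = 37 − 0.25x_B.
By symmetry x_B = x_D; substituting into the reaction function, 1.25x_D = 37 and x_D = 29.6.
P_D = 208 − 2·29.6 − 29.6 = 119.2.
Profit = (119.2 − 60)·29.6 = 1752.32.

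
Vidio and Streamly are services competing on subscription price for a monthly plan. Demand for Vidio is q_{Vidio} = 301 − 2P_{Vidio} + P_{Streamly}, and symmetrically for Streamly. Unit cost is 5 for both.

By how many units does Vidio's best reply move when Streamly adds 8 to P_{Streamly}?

Vidio's profit: π = (P_{Vidio} − 5)(301 − 2P_{Vidio} + P_{Streamly}).
∂π/∂P_{Vidio} = 311 − 4P_{Vidio} + P_{Streamly} = 0 ⇒ P_{Vidio} = 77.75 + 0.25P_{Streamly}.
The reaction-function slope is 0.25, so an 8-unit rise in P_{Streamly} moves P_{Vidio} by 0.25 × 8 = 2. Vidio's best response rises — the actions are strategic complements.

2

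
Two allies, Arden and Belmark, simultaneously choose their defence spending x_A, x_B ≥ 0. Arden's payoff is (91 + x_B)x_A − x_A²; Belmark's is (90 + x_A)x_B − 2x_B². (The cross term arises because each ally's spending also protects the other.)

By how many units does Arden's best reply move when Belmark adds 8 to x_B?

4

Expanding Arden's payoff: 91x_A + x_Bx_A − x_A².
∂π/∂x_A = 91 + x_B − 2x_A = 0, so x_A = 45.5 + 0.5x_B.
The reaction-function slope is 0.5, so an 8-unit rise in x_B moves x_A by 0.5 × 8 = 4. Arden's best response rises — the actions are strategic complements.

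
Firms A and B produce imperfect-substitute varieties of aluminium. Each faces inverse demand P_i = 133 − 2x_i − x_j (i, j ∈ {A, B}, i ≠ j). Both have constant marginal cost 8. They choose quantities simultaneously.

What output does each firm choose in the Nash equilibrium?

25

Firm A's profit: π = x_A(133 − 2x_A − x_B) − 8x_A.
∂π/∂x_A = 125 − 4x_A − x_B = 0 ⇒ x_A = 31.25 − 0.25x_B.
Setting x_A = x_B in the reaction function: x_A = 31.25 − 0.25x_A, so x_A = 31.25 / 1.25 = 25.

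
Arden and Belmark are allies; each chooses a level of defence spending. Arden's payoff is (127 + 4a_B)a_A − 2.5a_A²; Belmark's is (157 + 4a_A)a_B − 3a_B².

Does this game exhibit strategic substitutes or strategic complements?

Expanding Arden's payoff: 127a_A + 4a_Ba_A − 2.5a_A².
∂π/∂a_A = 127 + 4a_B − 5a_A = 0, so a_A = 25.4 + 0.8a_B.
The best-response slope da_A/da_B = 0.8 > 0: the reaction function is upward-sloping, so the choices are strategic complements.

strategic complements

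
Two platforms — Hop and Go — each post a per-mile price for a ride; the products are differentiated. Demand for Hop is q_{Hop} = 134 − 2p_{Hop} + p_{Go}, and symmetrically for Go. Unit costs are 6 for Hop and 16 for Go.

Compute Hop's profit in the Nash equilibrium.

3872

Hop's profit: π = (p_{Hop} − 6)(134 − 2p_{Hop} + p_{Go}).
∂π/∂p_{Hop} = 146 − 4p_{Hop} + p_{Go} = 0 ⇒ p_{Hop} = 36.5 + 0.25p_{Go}.
Similarly p_{Go} = 41.5 + 0.25p_{Hop}.
Substituting the second reaction function into the first: p_{Hop} = 36.5 + 0.25(41.5 + 0.25p_{Hop}), which gives 0.9375p_{Hop} = 46.875 ⇒ p_{Hop} = 50.
Then p_{Go} = 41.5 + 0.25·50 = 54.
q_{Hop} = 134 − 2·50 + 54 = 88.
Profit = (50 − 6)·88 = 3872.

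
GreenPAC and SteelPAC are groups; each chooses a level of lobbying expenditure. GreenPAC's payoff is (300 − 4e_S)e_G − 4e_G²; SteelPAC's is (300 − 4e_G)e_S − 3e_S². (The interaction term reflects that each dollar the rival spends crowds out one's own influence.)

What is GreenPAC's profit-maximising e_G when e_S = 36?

19.5

Expanding GreenPAC's payoff: 300e_G − 4e_Se_G − 4e_G².
∂π/∂e_G = 300 − 4e_S − 8e_G = 0, so e_G = 37.5 − 0.5e_S.
At e_S = 36: e_G = 37.5 − 0.5·36 = 19.5.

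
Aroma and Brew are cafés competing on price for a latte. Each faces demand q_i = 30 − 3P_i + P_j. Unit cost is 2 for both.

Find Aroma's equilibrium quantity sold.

Aroma's profit: π = (P_{Aroma} − 2)(30 − 3P_{Aroma} + P_{Brew}).
∂π/∂P_{Aroma} = 36 − 6P_{Aroma} + P_{Brew} = 0 ⇒ P_{Aroma} = 6 + (1/6)P_{Brew}.
The game is symmetric, so in equilibrium P_{Brew} = P_{Aroma}: the reaction function gives (5/6)P_{Aroma} = 6, hence P_{Aroma} = 7.2.
q_{Aroma} = 30 − 3·7.2 + 7.2 = 15.6.

15.6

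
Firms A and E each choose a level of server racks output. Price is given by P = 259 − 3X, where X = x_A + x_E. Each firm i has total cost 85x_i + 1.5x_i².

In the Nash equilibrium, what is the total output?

29

Firm A's profit: π = x_A(259 − 3(x_A + x_E)) − 85x_A − 1.5x_A².
∂π/∂x_A = 174 − 9x_A − 3x_E = 0, so x_A = 58/3 − (1/3)x_E.
Setting x_A = x_E in the reaction function: x_A = 58/3 − (1/3)x_A, so x_A = (58/3) / (4/3) = 14.5.
Total output: 14.5 + 14.5 = 29.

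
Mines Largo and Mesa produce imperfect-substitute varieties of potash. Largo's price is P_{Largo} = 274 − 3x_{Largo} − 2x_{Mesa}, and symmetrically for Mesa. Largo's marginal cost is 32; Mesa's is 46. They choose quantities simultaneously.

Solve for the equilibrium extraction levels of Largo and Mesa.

31.125, 27.625

Mine Largo's profit: π = x_{Largo}(274 − 3x_{Largo} − 2x_{Mesa}) − 32x_{Largo}.
∂π/∂x_{Largo} = 242 − 6x_{Largo} − 2x_{Mesa} = 0 ⇒ x_{Largo} = 121/3 − (1/3)x_{Mesa}.
Similarly x_{Mesa} = 38 − (1/3)x_{Largo}.
Plugging x_{Mesa} into Largo's best response: x_{Largo} = 121/3 − (1/3)(38 − (1/3)x_{Largo}) ⇒ (8/9)x_{Largo} = 83/3, so x_{Largo} = 31.125.
Then x_{Mesa} = 38 − (1/3)·31.125 = 27.625.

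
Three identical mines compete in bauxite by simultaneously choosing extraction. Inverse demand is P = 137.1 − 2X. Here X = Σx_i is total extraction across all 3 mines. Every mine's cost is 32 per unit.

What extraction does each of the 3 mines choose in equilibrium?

13.1375

A representative mine's profit is π_i = x_i(137.1 − 2X) − 32x_i, with X = x_i + Σ_{j≠i} x_j.
First-order condition: 105.1 − 4x_i − 2Σ_{j≠i} x_j = 0.
In a symmetric equilibrium every mine chooses the same x, so Σ_{j≠i} x_j = 2x. The condition becomes 105.1 − 8x = 0, giving x = 105.1/8 = 13.1375.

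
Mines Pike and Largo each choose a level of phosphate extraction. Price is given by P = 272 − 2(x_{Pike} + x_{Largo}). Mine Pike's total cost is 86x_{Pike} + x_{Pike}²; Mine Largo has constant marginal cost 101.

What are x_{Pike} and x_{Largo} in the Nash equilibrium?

20.1, 32.7

Mine Pike's profit: π = x_{Pike}(272 − 2(x_{Pike} + x_{Largo})) − 86x_{Pike} − x_{Pike}².
∂π/∂x_{Pike} = 186 − 6x_{Pike} − 2x_{Largo} = 0, so x_{Pike} = 31 − (1/3)x_{Largo}.
For Largo: ∂π/∂x_{Largo} = 171 − 4x_{Largo} − 2x_{Pike} = 0 ⇒ x_{Largo} = 42.75 − 0.5x_{Pike}.
Plugging x_{Largo} into Pike's best response: x_{Pike} = 31 − (1/3)(42.75 − 0.5x_{Pike}) ⇒ (5/6)x_{Pike} = 16.75, so x_{Pike} = 20.1.
Then x_{Largo} = 42.75 − 0.5·20.1 = 32.7.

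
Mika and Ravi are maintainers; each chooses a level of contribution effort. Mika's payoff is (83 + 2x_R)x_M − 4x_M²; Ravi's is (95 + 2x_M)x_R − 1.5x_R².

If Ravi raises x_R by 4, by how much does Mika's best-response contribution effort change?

Expanding Mika's payoff: 83x_M + 2x_Rx_M − 4x_M².
∂π/∂x_M = 83 + 2x_R − 8x_M = 0, so x_M = 10.375 + 0.25x_R.
The reaction-function slope is 0.25, so a 4-unit rise in x_R moves x_M by 0.25 × 4 = 1. Mika's best response rises — the actions are strategic complements.

1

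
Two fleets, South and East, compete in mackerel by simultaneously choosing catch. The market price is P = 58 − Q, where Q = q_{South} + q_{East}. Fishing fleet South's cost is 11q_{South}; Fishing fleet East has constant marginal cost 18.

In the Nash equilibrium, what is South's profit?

324

Fishing fleet South's profit: π = q_{South}(58 − (q_{South} + q_{East})) − 11q_{South}.
∂π/∂q_{South} = 47 − 2q_{South} − q_{East} = 0, so q_{South} = 23.5 − 0.5q_{East}.
By the same steps for East: q_{East} = 20 − 0.5q_{South}.
Substituting the second reaction function into the first: q_{South} = 23.5 − 0.5(20 − 0.5q_{South}), which gives 0.75q_{South} = 13.5 ⇒ q_{South} = 18.
Then q_{East} = 20 − 0.5·18 = 11.
Price P = 58 − 29 = 29.
South's profit: (29 − 11)·18 = 324.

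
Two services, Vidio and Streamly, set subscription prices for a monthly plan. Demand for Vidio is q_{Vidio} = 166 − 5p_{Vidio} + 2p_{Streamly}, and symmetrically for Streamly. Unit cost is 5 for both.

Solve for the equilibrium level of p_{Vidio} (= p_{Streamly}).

23.875

Vidio's profit: π = (p_{Vidio} − 5)(166 − 5p_{Vidio} + 2p_{Streamly}).
∂π/∂p_{Vidio} = 191 − 10p_{Vidio} + 2p_{Streamly} = 0 ⇒ p_{Vidio} = 19.1 + 0.2p_{Streamly}.
The game is symmetric, so in equilibrium p_{Streamly} = p_{Vidio}: the reaction function gives 0.8p_{Vidio} = 19.1, hence p_{Vidio} = 23.875.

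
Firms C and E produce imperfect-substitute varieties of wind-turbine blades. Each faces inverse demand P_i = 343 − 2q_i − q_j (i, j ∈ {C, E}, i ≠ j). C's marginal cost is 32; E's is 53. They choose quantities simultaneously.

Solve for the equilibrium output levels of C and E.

Firm C's profit: π = q_C(343 − 2q_C − q_E) − 32q_C.
∂π/∂q_C = 311 − 4q_C − q_E = 0 ⇒ q_C = 77.75 − 0.25q_E.
Similarly q_E = 72.5 − 0.25q_C.
Substituting the second reaction function into the first: q_C = 77.75 − 0.25(72.5 − 0.25q_C), which gives 0.9375q_C = 59.625 ⇒ q_C = 63.6.
Then q_E = 72.5 − 0.25·63.6 = 56.6.

63.6, 56.6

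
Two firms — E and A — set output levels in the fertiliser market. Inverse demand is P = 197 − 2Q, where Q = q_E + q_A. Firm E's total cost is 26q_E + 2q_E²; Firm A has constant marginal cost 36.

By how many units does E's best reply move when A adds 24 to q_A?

Firm E's profit: π = q_E(197 − 2(q_E + q_A)) − 26q_E − 2q_E².
∂π/∂q_E = 171 − 8q_E − 2q_A = 0, so q_E = 21.375 − 0.25q_A.
The reaction-function slope is −0.25, so a 24-unit rise in q_A moves q_E by −0.25 × 24 = −6. E's best response falls — the actions are strategic substitutes.

-6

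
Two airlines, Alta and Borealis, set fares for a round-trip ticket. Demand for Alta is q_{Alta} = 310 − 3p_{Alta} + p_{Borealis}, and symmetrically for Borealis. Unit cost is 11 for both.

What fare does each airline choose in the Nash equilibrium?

68.6

Alta's profit: π = (p_{Alta} − 11)(310 − 3p_{Alta} + p_{Borealis}).
∂π/∂p_{Alta} = 343 − 6p_{Alta} + p_{Borealis} = 0 ⇒ p_{Alta} = 343/6 + (1/6)p_{Borealis}.
The game is symmetric, so in equilibrium p_{Borealis} = p_{Alta}: the reaction function gives (5/6)p_{Alta} = 343/6, hence p_{Alta} = 68.6.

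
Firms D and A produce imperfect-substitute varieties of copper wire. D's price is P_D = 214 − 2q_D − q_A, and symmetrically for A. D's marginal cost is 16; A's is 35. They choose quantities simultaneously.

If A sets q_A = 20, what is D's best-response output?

Firm D's profit: π = q_D(214 − 2q_D − q_A) − 16q_D.
∂π/∂q_D = 198 − 4q_D − q_A = 0 ⇒ q_D = 49.5 − 0.25q_A.
At q_A = 20: q_D = 49.5 − 0.25·20 = 44.5.

44.5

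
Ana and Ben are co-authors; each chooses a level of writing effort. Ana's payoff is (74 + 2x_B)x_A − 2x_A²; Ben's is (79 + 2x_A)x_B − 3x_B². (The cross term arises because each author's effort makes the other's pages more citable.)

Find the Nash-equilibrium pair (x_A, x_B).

30.1, 23.2

Expanding Ana's payoff: 74x_A + 2x_Bx_A − 2x_A².
∂π/∂x_A = 74 + 2x_B − 4x_A = 0, so x_A = 18.5 + 0.5x_B.
Likewise for Ben: x_B = 79/6 + (1/3)x_A.
Substituting the second reaction function into the first: x_A = 18.5 + 0.5(79/6 + (1/3)x_A), which gives (5/6)x_A = 301/12 ⇒ x_A = 30.1.
Then x_B = 79/6 + (1/3)·30.1 = 23.2.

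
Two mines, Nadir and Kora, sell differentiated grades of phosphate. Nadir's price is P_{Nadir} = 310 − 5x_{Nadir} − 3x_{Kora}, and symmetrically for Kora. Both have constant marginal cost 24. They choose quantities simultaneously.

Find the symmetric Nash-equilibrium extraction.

22

Mine Nadir's profit: π = x_{Nadir}(310 − 5x_{Nadir} − 3x_{Kora}) − 24x_{Nadir}.
∂π/∂x_{Nadir} = 286 − 10x_{Nadir} − 3x_{Kora} = 0 ⇒ x_{Nadir} = 28.6 − 0.3x_{Kora}.
By symmetry x_{Kora} = x_{Nadir}; substituting into the reaction function, 1.3x_{Nadir} = 28.6 and x_{Nadir} = 22.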